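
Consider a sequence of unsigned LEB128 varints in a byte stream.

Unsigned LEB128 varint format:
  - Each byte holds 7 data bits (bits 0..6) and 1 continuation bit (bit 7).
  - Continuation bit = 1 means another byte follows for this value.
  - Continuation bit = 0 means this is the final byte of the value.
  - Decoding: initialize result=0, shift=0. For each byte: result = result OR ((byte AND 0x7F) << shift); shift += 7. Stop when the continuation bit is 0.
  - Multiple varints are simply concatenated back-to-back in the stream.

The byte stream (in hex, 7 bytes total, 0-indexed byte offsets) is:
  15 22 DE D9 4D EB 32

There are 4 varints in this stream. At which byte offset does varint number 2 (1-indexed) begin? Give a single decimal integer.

Answer: 1

Derivation:
  byte[0]=0x15 cont=0 payload=0x15=21: acc |= 21<<0 -> acc=21 shift=7 [end]
Varint 1: bytes[0:1] = 15 -> value 21 (1 byte(s))
  byte[1]=0x22 cont=0 payload=0x22=34: acc |= 34<<0 -> acc=34 shift=7 [end]
Varint 2: bytes[1:2] = 22 -> value 34 (1 byte(s))
  byte[2]=0xDE cont=1 payload=0x5E=94: acc |= 94<<0 -> acc=94 shift=7
  byte[3]=0xD9 cont=1 payload=0x59=89: acc |= 89<<7 -> acc=11486 shift=14
  byte[4]=0x4D cont=0 payload=0x4D=77: acc |= 77<<14 -> acc=1273054 shift=21 [end]
Varint 3: bytes[2:5] = DE D9 4D -> value 1273054 (3 byte(s))
  byte[5]=0xEB cont=1 payload=0x6B=107: acc |= 107<<0 -> acc=107 shift=7
  byte[6]=0x32 cont=0 payload=0x32=50: acc |= 50<<7 -> acc=6507 shift=14 [end]
Varint 4: bytes[5:7] = EB 32 -> value 6507 (2 byte(s))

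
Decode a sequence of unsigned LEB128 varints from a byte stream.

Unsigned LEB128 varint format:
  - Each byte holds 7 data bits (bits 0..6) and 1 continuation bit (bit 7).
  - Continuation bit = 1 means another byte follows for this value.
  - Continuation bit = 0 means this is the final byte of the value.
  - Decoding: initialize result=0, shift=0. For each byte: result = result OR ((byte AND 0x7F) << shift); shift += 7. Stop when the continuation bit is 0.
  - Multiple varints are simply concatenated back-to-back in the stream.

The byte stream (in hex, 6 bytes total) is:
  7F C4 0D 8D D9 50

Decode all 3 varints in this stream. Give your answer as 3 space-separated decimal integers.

  byte[0]=0x7F cont=0 payload=0x7F=127: acc |= 127<<0 -> acc=127 shift=7 [end]
Varint 1: bytes[0:1] = 7F -> value 127 (1 byte(s))
  byte[1]=0xC4 cont=1 payload=0x44=68: acc |= 68<<0 -> acc=68 shift=7
  byte[2]=0x0D cont=0 payload=0x0D=13: acc |= 13<<7 -> acc=1732 shift=14 [end]
Varint 2: bytes[1:3] = C4 0D -> value 1732 (2 byte(s))
  byte[3]=0x8D cont=1 payload=0x0D=13: acc |= 13<<0 -> acc=13 shift=7
  byte[4]=0xD9 cont=1 payload=0x59=89: acc |= 89<<7 -> acc=11405 shift=14
  byte[5]=0x50 cont=0 payload=0x50=80: acc |= 80<<14 -> acc=1322125 shift=21 [end]
Varint 3: bytes[3:6] = 8D D9 50 -> value 1322125 (3 byte(s))

Answer: 127 1732 1322125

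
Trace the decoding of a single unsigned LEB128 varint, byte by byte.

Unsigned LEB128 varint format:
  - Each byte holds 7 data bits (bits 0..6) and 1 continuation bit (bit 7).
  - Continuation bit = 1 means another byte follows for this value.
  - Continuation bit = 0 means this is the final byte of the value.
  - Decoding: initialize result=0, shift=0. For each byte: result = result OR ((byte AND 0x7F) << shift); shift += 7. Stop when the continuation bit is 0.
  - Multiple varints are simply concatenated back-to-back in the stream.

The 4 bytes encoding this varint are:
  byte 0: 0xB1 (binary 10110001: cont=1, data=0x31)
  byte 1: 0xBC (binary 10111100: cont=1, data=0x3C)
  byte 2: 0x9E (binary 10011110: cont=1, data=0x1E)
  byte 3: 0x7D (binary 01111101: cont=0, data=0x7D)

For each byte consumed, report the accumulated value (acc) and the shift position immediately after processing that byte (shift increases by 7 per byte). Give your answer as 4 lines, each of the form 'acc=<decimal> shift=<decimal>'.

byte 0=0xB1: payload=0x31=49, contrib = 49<<0 = 49; acc -> 49, shift -> 7
byte 1=0xBC: payload=0x3C=60, contrib = 60<<7 = 7680; acc -> 7729, shift -> 14
byte 2=0x9E: payload=0x1E=30, contrib = 30<<14 = 491520; acc -> 499249, shift -> 21
byte 3=0x7D: payload=0x7D=125, contrib = 125<<21 = 262144000; acc -> 262643249, shift -> 28

Answer: acc=49 shift=7
acc=7729 shift=14
acc=499249 shift=21
acc=262643249 shift=28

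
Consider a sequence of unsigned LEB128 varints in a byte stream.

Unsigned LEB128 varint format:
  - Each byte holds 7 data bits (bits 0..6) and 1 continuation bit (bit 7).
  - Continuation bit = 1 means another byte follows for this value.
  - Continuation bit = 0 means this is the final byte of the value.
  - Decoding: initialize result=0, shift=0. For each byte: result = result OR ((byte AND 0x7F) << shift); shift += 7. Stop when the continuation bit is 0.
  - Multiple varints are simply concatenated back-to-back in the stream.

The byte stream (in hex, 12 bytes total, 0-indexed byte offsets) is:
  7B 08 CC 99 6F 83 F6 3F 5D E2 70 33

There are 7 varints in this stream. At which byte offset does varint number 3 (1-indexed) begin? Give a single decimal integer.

Answer: 2

Derivation:
  byte[0]=0x7B cont=0 payload=0x7B=123: acc |= 123<<0 -> acc=123 shift=7 [end]
Varint 1: bytes[0:1] = 7B -> value 123 (1 byte(s))
  byte[1]=0x08 cont=0 payload=0x08=8: acc |= 8<<0 -> acc=8 shift=7 [end]
Varint 2: bytes[1:2] = 08 -> value 8 (1 byte(s))
  byte[2]=0xCC cont=1 payload=0x4C=76: acc |= 76<<0 -> acc=76 shift=7
  byte[3]=0x99 cont=1 payload=0x19=25: acc |= 25<<7 -> acc=3276 shift=14
  byte[4]=0x6F cont=0 payload=0x6F=111: acc |= 111<<14 -> acc=1821900 shift=21 [end]
Varint 3: bytes[2:5] = CC 99 6F -> value 1821900 (3 byte(s))
  byte[5]=0x83 cont=1 payload=0x03=3: acc |= 3<<0 -> acc=3 shift=7
  byte[6]=0xF6 cont=1 payload=0x76=118: acc |= 118<<7 -> acc=15107 shift=14
  byte[7]=0x3F cont=0 payload=0x3F=63: acc |= 63<<14 -> acc=1047299 shift=21 [end]
Varint 4: bytes[5:8] = 83 F6 3F -> value 1047299 (3 byte(s))
  byte[8]=0x5D cont=0 payload=0x5D=93: acc |= 93<<0 -> acc=93 shift=7 [end]
Varint 5: bytes[8:9] = 5D -> value 93 (1 byte(s))
  byte[9]=0xE2 cont=1 payload=0x62=98: acc |= 98<<0 -> acc=98 shift=7
  byte[10]=0x70 cont=0 payload=0x70=112: acc |= 112<<7 -> acc=14434 shift=14 [end]
Varint 6: bytes[9:11] = E2 70 -> value 14434 (2 byte(s))
  byte[11]=0x33 cont=0 payload=0x33=51: acc |= 51<<0 -> acc=51 shift=7 [end]
Varint 7: bytes[11:12] = 33 -> value 51 (1 byte(s))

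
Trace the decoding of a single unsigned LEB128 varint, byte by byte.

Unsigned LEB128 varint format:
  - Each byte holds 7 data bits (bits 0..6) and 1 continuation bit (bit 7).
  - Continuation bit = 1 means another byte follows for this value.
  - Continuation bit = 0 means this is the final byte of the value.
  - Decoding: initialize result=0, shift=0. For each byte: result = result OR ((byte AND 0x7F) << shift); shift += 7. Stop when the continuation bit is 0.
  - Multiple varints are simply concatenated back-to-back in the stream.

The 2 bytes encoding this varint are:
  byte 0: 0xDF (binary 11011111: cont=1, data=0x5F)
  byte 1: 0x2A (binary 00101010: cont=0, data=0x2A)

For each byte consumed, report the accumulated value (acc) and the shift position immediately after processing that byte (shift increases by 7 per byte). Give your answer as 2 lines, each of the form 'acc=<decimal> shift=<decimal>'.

Answer: acc=95 shift=7
acc=5471 shift=14

Derivation:
byte 0=0xDF: payload=0x5F=95, contrib = 95<<0 = 95; acc -> 95, shift -> 7
byte 1=0x2A: payload=0x2A=42, contrib = 42<<7 = 5376; acc -> 5471, shift -> 14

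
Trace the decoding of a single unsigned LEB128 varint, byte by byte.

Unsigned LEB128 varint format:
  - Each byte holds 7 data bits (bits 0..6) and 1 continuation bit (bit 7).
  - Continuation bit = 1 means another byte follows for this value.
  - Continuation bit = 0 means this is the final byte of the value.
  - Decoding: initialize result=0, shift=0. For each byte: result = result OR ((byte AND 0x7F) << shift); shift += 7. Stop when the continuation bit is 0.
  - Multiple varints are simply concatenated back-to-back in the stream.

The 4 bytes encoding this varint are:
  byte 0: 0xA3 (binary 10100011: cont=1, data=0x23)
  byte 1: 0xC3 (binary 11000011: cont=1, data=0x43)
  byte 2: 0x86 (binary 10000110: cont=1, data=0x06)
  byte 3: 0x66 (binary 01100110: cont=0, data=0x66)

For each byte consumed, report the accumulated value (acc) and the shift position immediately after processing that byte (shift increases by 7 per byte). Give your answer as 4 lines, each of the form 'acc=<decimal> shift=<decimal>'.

Answer: acc=35 shift=7
acc=8611 shift=14
acc=106915 shift=21
acc=214016419 shift=28

Derivation:
byte 0=0xA3: payload=0x23=35, contrib = 35<<0 = 35; acc -> 35, shift -> 7
byte 1=0xC3: payload=0x43=67, contrib = 67<<7 = 8576; acc -> 8611, shift -> 14
byte 2=0x86: payload=0x06=6, contrib = 6<<14 = 98304; acc -> 106915, shift -> 21
byte 3=0x66: payload=0x66=102, contrib = 102<<21 = 213909504; acc -> 214016419, shift -> 28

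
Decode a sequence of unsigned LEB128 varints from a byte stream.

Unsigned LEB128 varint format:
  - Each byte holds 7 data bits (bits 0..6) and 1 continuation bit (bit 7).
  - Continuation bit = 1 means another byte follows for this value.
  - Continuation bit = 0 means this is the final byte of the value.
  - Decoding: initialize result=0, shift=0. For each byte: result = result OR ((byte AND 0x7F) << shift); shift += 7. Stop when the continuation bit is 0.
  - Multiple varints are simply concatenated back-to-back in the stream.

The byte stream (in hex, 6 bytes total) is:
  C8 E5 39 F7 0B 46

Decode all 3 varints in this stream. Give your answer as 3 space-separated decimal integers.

  byte[0]=0xC8 cont=1 payload=0x48=72: acc |= 72<<0 -> acc=72 shift=7
  byte[1]=0xE5 cont=1 payload=0x65=101: acc |= 101<<7 -> acc=13000 shift=14
  byte[2]=0x39 cont=0 payload=0x39=57: acc |= 57<<14 -> acc=946888 shift=21 [end]
Varint 1: bytes[0:3] = C8 E5 39 -> value 946888 (3 byte(s))
  byte[3]=0xF7 cont=1 payload=0x77=119: acc |= 119<<0 -> acc=119 shift=7
  byte[4]=0x0B cont=0 payload=0x0B=11: acc |= 11<<7 -> acc=1527 shift=14 [end]
Varint 2: bytes[3:5] = F7 0B -> value 1527 (2 byte(s))
  byte[5]=0x46 cont=0 payload=0x46=70: acc |= 70<<0 -> acc=70 shift=7 [end]
Varint 3: bytes[5:6] = 46 -> value 70 (1 byte(s))

Answer: 946888 1527 70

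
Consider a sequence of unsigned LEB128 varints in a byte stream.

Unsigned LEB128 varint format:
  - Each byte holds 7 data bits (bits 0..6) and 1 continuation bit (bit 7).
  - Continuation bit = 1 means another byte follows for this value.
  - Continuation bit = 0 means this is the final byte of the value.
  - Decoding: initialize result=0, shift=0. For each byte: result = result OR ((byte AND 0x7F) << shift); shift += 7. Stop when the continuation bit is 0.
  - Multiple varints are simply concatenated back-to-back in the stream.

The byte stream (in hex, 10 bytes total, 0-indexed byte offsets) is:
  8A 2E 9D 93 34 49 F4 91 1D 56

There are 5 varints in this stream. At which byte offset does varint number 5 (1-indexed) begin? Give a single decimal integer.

Answer: 9

Derivation:
  byte[0]=0x8A cont=1 payload=0x0A=10: acc |= 10<<0 -> acc=10 shift=7
  byte[1]=0x2E cont=0 payload=0x2E=46: acc |= 46<<7 -> acc=5898 shift=14 [end]
Varint 1: bytes[0:2] = 8A 2E -> value 5898 (2 byte(s))
  byte[2]=0x9D cont=1 payload=0x1D=29: acc |= 29<<0 -> acc=29 shift=7
  byte[3]=0x93 cont=1 payload=0x13=19: acc |= 19<<7 -> acc=2461 shift=14
  byte[4]=0x34 cont=0 payload=0x34=52: acc |= 52<<14 -> acc=854429 shift=21 [end]
Varint 2: bytes[2:5] = 9D 93 34 -> value 854429 (3 byte(s))
  byte[5]=0x49 cont=0 payload=0x49=73: acc |= 73<<0 -> acc=73 shift=7 [end]
Varint 3: bytes[5:6] = 49 -> value 73 (1 byte(s))
  byte[6]=0xF4 cont=1 payload=0x74=116: acc |= 116<<0 -> acc=116 shift=7
  byte[7]=0x91 cont=1 payload=0x11=17: acc |= 17<<7 -> acc=2292 shift=14
  byte[8]=0x1D cont=0 payload=0x1D=29: acc |= 29<<14 -> acc=477428 shift=21 [end]
Varint 4: bytes[6:9] = F4 91 1D -> value 477428 (3 byte(s))
  byte[9]=0x56 cont=0 payload=0x56=86: acc |= 86<<0 -> acc=86 shift=7 [end]
Varint 5: bytes[9:10] = 56 -> value 86 (1 byte(s))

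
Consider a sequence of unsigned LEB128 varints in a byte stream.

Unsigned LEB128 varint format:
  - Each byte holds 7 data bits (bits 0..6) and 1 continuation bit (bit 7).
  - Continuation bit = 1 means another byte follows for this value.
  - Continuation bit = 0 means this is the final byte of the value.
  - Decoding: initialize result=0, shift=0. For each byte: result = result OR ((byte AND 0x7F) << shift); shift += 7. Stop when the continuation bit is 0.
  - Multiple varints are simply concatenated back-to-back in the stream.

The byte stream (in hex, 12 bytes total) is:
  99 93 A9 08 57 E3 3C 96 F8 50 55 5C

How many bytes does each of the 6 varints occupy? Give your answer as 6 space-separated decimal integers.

  byte[0]=0x99 cont=1 payload=0x19=25: acc |= 25<<0 -> acc=25 shift=7
  byte[1]=0x93 cont=1 payload=0x13=19: acc |= 19<<7 -> acc=2457 shift=14
  byte[2]=0xA9 cont=1 payload=0x29=41: acc |= 41<<14 -> acc=674201 shift=21
  byte[3]=0x08 cont=0 payload=0x08=8: acc |= 8<<21 -> acc=17451417 shift=28 [end]
Varint 1: bytes[0:4] = 99 93 A9 08 -> value 17451417 (4 byte(s))
  byte[4]=0x57 cont=0 payload=0x57=87: acc |= 87<<0 -> acc=87 shift=7 [end]
Varint 2: bytes[4:5] = 57 -> value 87 (1 byte(s))
  byte[5]=0xE3 cont=1 payload=0x63=99: acc |= 99<<0 -> acc=99 shift=7
  byte[6]=0x3C cont=0 payload=0x3C=60: acc |= 60<<7 -> acc=7779 shift=14 [end]
Varint 3: bytes[5:7] = E3 3C -> value 7779 (2 byte(s))
  byte[7]=0x96 cont=1 payload=0x16=22: acc |= 22<<0 -> acc=22 shift=7
  byte[8]=0xF8 cont=1 payload=0x78=120: acc |= 120<<7 -> acc=15382 shift=14
  byte[9]=0x50 cont=0 payload=0x50=80: acc |= 80<<14 -> acc=1326102 shift=21 [end]
Varint 4: bytes[7:10] = 96 F8 50 -> value 1326102 (3 byte(s))
  byte[10]=0x55 cont=0 payload=0x55=85: acc |= 85<<0 -> acc=85 shift=7 [end]
Varint 5: bytes[10:11] = 55 -> value 85 (1 byte(s))
  byte[11]=0x5C cont=0 payload=0x5C=92: acc |= 92<<0 -> acc=92 shift=7 [end]
Varint 6: bytes[11:12] = 5C -> value 92 (1 byte(s))

Answer: 4 1 2 3 1 1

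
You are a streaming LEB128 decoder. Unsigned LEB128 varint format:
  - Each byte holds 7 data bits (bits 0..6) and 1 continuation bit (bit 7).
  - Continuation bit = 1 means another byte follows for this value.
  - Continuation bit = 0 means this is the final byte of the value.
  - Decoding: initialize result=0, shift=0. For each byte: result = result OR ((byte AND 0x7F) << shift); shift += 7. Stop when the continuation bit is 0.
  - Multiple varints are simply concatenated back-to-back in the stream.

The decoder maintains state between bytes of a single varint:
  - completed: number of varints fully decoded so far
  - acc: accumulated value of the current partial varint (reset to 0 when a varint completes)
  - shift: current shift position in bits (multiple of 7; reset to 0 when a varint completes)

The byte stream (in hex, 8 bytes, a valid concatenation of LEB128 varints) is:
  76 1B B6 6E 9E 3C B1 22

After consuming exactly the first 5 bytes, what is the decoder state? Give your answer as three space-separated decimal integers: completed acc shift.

Answer: 3 30 7

Derivation:
byte[0]=0x76 cont=0 payload=0x76: varint #1 complete (value=118); reset -> completed=1 acc=0 shift=0
byte[1]=0x1B cont=0 payload=0x1B: varint #2 complete (value=27); reset -> completed=2 acc=0 shift=0
byte[2]=0xB6 cont=1 payload=0x36: acc |= 54<<0 -> completed=2 acc=54 shift=7
byte[3]=0x6E cont=0 payload=0x6E: varint #3 complete (value=14134); reset -> completed=3 acc=0 shift=0
byte[4]=0x9E cont=1 payload=0x1E: acc |= 30<<0 -> completed=3 acc=30 shift=7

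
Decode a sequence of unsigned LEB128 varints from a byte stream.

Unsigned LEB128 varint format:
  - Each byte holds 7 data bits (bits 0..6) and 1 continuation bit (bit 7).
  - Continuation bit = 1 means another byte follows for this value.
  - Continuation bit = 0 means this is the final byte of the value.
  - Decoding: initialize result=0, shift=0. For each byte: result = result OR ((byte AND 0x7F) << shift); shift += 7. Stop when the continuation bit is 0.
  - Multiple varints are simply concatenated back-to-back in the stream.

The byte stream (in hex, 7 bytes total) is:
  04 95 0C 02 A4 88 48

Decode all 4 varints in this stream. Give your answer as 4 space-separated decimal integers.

  byte[0]=0x04 cont=0 payload=0x04=4: acc |= 4<<0 -> acc=4 shift=7 [end]
Varint 1: bytes[0:1] = 04 -> value 4 (1 byte(s))
  byte[1]=0x95 cont=1 payload=0x15=21: acc |= 21<<0 -> acc=21 shift=7
  byte[2]=0x0C cont=0 payload=0x0C=12: acc |= 12<<7 -> acc=1557 shift=14 [end]
Varint 2: bytes[1:3] = 95 0C -> value 1557 (2 byte(s))
  byte[3]=0x02 cont=0 payload=0x02=2: acc |= 2<<0 -> acc=2 shift=7 [end]
Varint 3: bytes[3:4] = 02 -> value 2 (1 byte(s))
  byte[4]=0xA4 cont=1 payload=0x24=36: acc |= 36<<0 -> acc=36 shift=7
  byte[5]=0x88 cont=1 payload=0x08=8: acc |= 8<<7 -> acc=1060 shift=14
  byte[6]=0x48 cont=0 payload=0x48=72: acc |= 72<<14 -> acc=1180708 shift=21 [end]
Varint 4: bytes[4:7] = A4 88 48 -> value 1180708 (3 byte(s))

Answer: 4 1557 2 1180708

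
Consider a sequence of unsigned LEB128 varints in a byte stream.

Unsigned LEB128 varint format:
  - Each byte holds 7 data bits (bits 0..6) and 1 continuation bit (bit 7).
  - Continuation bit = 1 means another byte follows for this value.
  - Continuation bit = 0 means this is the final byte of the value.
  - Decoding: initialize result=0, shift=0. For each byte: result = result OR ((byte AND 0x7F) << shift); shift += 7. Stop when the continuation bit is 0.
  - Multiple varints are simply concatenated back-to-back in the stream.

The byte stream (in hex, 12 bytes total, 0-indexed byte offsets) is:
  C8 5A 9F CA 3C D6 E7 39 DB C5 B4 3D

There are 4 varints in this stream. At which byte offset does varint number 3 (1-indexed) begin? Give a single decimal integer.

Answer: 5

Derivation:
  byte[0]=0xC8 cont=1 payload=0x48=72: acc |= 72<<0 -> acc=72 shift=7
  byte[1]=0x5A cont=0 payload=0x5A=90: acc |= 90<<7 -> acc=11592 shift=14 [end]
Varint 1: bytes[0:2] = C8 5A -> value 11592 (2 byte(s))
  byte[2]=0x9F cont=1 payload=0x1F=31: acc |= 31<<0 -> acc=31 shift=7
  byte[3]=0xCA cont=1 payload=0x4A=74: acc |= 74<<7 -> acc=9503 shift=14
  byte[4]=0x3C cont=0 payload=0x3C=60: acc |= 60<<14 -> acc=992543 shift=21 [end]
Varint 2: bytes[2:5] = 9F CA 3C -> value 992543 (3 byte(s))
  byte[5]=0xD6 cont=1 payload=0x56=86: acc |= 86<<0 -> acc=86 shift=7
  byte[6]=0xE7 cont=1 payload=0x67=103: acc |= 103<<7 -> acc=13270 shift=14
  byte[7]=0x39 cont=0 payload=0x39=57: acc |= 57<<14 -> acc=947158 shift=21 [end]
Varint 3: bytes[5:8] = D6 E7 39 -> value 947158 (3 byte(s))
  byte[8]=0xDB cont=1 payload=0x5B=91: acc |= 91<<0 -> acc=91 shift=7
  byte[9]=0xC5 cont=1 payload=0x45=69: acc |= 69<<7 -> acc=8923 shift=14
  byte[10]=0xB4 cont=1 payload=0x34=52: acc |= 52<<14 -> acc=860891 shift=21
  byte[11]=0x3D cont=0 payload=0x3D=61: acc |= 61<<21 -> acc=128787163 shift=28 [end]
Varint 4: bytes[8:12] = DB C5 B4 3D -> value 128787163 (4 byte(s))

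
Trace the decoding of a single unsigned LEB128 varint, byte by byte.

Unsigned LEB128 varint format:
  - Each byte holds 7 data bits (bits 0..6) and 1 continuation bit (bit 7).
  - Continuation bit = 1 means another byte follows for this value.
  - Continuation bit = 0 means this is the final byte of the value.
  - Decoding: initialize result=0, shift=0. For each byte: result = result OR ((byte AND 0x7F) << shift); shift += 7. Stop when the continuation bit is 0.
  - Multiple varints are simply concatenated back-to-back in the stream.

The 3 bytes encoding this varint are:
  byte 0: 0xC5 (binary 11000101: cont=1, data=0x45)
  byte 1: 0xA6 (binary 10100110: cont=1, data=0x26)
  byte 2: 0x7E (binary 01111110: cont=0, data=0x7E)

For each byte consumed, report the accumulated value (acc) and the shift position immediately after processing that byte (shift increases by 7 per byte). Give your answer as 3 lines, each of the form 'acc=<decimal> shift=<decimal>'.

Answer: acc=69 shift=7
acc=4933 shift=14
acc=2069317 shift=21

Derivation:
byte 0=0xC5: payload=0x45=69, contrib = 69<<0 = 69; acc -> 69, shift -> 7
byte 1=0xA6: payload=0x26=38, contrib = 38<<7 = 4864; acc -> 4933, shift -> 14
byte 2=0x7E: payload=0x7E=126, contrib = 126<<14 = 2064384; acc -> 2069317, shift -> 21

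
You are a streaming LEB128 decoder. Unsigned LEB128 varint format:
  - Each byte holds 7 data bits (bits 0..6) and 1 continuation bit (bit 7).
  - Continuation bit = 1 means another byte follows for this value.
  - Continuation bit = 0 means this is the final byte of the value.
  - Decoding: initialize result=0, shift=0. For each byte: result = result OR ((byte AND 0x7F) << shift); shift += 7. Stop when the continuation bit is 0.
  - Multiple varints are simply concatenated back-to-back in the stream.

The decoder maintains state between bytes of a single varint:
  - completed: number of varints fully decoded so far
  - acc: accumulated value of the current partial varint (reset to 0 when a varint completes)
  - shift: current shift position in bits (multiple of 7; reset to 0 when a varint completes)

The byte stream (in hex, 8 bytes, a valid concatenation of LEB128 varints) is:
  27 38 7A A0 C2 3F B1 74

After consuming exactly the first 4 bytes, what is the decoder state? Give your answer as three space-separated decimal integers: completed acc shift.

Answer: 3 32 7

Derivation:
byte[0]=0x27 cont=0 payload=0x27: varint #1 complete (value=39); reset -> completed=1 acc=0 shift=0
byte[1]=0x38 cont=0 payload=0x38: varint #2 complete (value=56); reset -> completed=2 acc=0 shift=0
byte[2]=0x7A cont=0 payload=0x7A: varint #3 complete (value=122); reset -> completed=3 acc=0 shift=0
byte[3]=0xA0 cont=1 payload=0x20: acc |= 32<<0 -> completed=3 acc=32 shift=7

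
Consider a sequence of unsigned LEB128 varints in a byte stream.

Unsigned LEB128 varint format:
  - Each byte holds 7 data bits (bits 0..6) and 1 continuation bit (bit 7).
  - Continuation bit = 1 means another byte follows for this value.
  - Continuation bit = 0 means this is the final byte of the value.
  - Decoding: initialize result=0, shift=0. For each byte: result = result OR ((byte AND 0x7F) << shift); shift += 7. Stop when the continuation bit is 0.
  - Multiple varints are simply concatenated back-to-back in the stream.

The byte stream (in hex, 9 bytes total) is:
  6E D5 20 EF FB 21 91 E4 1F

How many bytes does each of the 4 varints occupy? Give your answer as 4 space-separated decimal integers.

Answer: 1 2 3 3

Derivation:
  byte[0]=0x6E cont=0 payload=0x6E=110: acc |= 110<<0 -> acc=110 shift=7 [end]
Varint 1: bytes[0:1] = 6E -> value 110 (1 byte(s))
  byte[1]=0xD5 cont=1 payload=0x55=85: acc |= 85<<0 -> acc=85 shift=7
  byte[2]=0x20 cont=0 payload=0x20=32: acc |= 32<<7 -> acc=4181 shift=14 [end]
Varint 2: bytes[1:3] = D5 20 -> value 4181 (2 byte(s))
  byte[3]=0xEF cont=1 payload=0x6F=111: acc |= 111<<0 -> acc=111 shift=7
  byte[4]=0xFB cont=1 payload=0x7B=123: acc |= 123<<7 -> acc=15855 shift=14
  byte[5]=0x21 cont=0 payload=0x21=33: acc |= 33<<14 -> acc=556527 shift=21 [end]
Varint 3: bytes[3:6] = EF FB 21 -> value 556527 (3 byte(s))
  byte[6]=0x91 cont=1 payload=0x11=17: acc |= 17<<0 -> acc=17 shift=7
  byte[7]=0xE4 cont=1 payload=0x64=100: acc |= 100<<7 -> acc=12817 shift=14
  byte[8]=0x1F cont=0 payload=0x1F=31: acc |= 31<<14 -> acc=520721 shift=21 [end]
Varint 4: bytes[6:9] = 91 E4 1F -> value 520721 (3 byte(s))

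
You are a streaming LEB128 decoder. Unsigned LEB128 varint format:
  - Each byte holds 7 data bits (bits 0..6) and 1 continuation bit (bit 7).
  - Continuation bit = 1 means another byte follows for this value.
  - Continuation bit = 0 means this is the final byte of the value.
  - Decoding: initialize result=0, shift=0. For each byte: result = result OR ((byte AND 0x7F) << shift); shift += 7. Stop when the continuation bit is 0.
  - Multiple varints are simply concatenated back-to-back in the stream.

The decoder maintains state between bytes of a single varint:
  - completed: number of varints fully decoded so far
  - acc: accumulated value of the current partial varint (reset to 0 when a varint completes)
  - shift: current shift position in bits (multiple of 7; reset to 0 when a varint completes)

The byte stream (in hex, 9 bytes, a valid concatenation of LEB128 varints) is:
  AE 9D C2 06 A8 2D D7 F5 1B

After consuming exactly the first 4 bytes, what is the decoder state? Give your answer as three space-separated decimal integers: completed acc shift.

byte[0]=0xAE cont=1 payload=0x2E: acc |= 46<<0 -> completed=0 acc=46 shift=7
byte[1]=0x9D cont=1 payload=0x1D: acc |= 29<<7 -> completed=0 acc=3758 shift=14
byte[2]=0xC2 cont=1 payload=0x42: acc |= 66<<14 -> completed=0 acc=1085102 shift=21
byte[3]=0x06 cont=0 payload=0x06: varint #1 complete (value=13668014); reset -> completed=1 acc=0 shift=0

Answer: 1 0 0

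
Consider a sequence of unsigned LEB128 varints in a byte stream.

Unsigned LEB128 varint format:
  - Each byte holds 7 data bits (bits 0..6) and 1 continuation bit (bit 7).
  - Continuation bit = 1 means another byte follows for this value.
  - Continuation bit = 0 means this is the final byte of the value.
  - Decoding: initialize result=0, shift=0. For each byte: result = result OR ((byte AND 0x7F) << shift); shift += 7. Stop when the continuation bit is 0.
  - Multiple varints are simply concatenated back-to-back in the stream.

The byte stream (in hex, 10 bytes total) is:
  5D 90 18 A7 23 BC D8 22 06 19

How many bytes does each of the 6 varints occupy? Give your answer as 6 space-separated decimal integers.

  byte[0]=0x5D cont=0 payload=0x5D=93: acc |= 93<<0 -> acc=93 shift=7 [end]
Varint 1: bytes[0:1] = 5D -> value 93 (1 byte(s))
  byte[1]=0x90 cont=1 payload=0x10=16: acc |= 16<<0 -> acc=16 shift=7
  byte[2]=0x18 cont=0 payload=0x18=24: acc |= 24<<7 -> acc=3088 shift=14 [end]
Varint 2: bytes[1:3] = 90 18 -> value 3088 (2 byte(s))
  byte[3]=0xA7 cont=1 payload=0x27=39: acc |= 39<<0 -> acc=39 shift=7
  byte[4]=0x23 cont=0 payload=0x23=35: acc |= 35<<7 -> acc=4519 shift=14 [end]
Varint 3: bytes[3:5] = A7 23 -> value 4519 (2 byte(s))
  byte[5]=0xBC cont=1 payload=0x3C=60: acc |= 60<<0 -> acc=60 shift=7
  byte[6]=0xD8 cont=1 payload=0x58=88: acc |= 88<<7 -> acc=11324 shift=14
  byte[7]=0x22 cont=0 payload=0x22=34: acc |= 34<<14 -> acc=568380 shift=21 [end]
Varint 4: bytes[5:8] = BC D8 22 -> value 568380 (3 byte(s))
  byte[8]=0x06 cont=0 payload=0x06=6: acc |= 6<<0 -> acc=6 shift=7 [end]
Varint 5: bytes[8:9] = 06 -> value 6 (1 byte(s))
  byte[9]=0x19 cont=0 payload=0x19=25: acc |= 25<<0 -> acc=25 shift=7 [end]
Varint 6: bytes[9:10] = 19 -> value 25 (1 byte(s))

Answer: 1 2 2 3 1 1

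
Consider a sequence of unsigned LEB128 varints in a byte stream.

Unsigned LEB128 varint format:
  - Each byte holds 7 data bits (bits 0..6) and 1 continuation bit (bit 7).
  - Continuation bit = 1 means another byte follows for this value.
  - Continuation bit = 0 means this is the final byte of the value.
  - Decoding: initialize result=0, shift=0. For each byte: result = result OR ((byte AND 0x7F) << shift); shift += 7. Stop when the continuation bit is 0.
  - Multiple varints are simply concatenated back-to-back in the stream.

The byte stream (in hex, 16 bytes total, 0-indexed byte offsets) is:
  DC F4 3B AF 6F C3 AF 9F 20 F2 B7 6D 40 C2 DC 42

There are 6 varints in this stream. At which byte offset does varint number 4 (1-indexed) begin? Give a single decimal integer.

Answer: 9

Derivation:
  byte[0]=0xDC cont=1 payload=0x5C=92: acc |= 92<<0 -> acc=92 shift=7
  byte[1]=0xF4 cont=1 payload=0x74=116: acc |= 116<<7 -> acc=14940 shift=14
  byte[2]=0x3B cont=0 payload=0x3B=59: acc |= 59<<14 -> acc=981596 shift=21 [end]
Varint 1: bytes[0:3] = DC F4 3B -> value 981596 (3 byte(s))
  byte[3]=0xAF cont=1 payload=0x2F=47: acc |= 47<<0 -> acc=47 shift=7
  byte[4]=0x6F cont=0 payload=0x6F=111: acc |= 111<<7 -> acc=14255 shift=14 [end]
Varint 2: bytes[3:5] = AF 6F -> value 14255 (2 byte(s))
  byte[5]=0xC3 cont=1 payload=0x43=67: acc |= 67<<0 -> acc=67 shift=7
  byte[6]=0xAF cont=1 payload=0x2F=47: acc |= 47<<7 -> acc=6083 shift=14
  byte[7]=0x9F cont=1 payload=0x1F=31: acc |= 31<<14 -> acc=513987 shift=21
  byte[8]=0x20 cont=0 payload=0x20=32: acc |= 32<<21 -> acc=67622851 shift=28 [end]
Varint 3: bytes[5:9] = C3 AF 9F 20 -> value 67622851 (4 byte(s))
  byte[9]=0xF2 cont=1 payload=0x72=114: acc |= 114<<0 -> acc=114 shift=7
  byte[10]=0xB7 cont=1 payload=0x37=55: acc |= 55<<7 -> acc=7154 shift=14
  byte[11]=0x6D cont=0 payload=0x6D=109: acc |= 109<<14 -> acc=1793010 shift=21 [end]
Varint 4: bytes[9:12] = F2 B7 6D -> value 1793010 (3 byte(s))
  byte[12]=0x40 cont=0 payload=0x40=64: acc |= 64<<0 -> acc=64 shift=7 [end]
Varint 5: bytes[12:13] = 40 -> value 64 (1 byte(s))
  byte[13]=0xC2 cont=1 payload=0x42=66: acc |= 66<<0 -> acc=66 shift=7
  byte[14]=0xDC cont=1 payload=0x5C=92: acc |= 92<<7 -> acc=11842 shift=14
  byte[15]=0x42 cont=0 payload=0x42=66: acc |= 66<<14 -> acc=1093186 shift=21 [end]
Varint 6: bytes[13:16] = C2 DC 42 -> value 1093186 (3 byte(s))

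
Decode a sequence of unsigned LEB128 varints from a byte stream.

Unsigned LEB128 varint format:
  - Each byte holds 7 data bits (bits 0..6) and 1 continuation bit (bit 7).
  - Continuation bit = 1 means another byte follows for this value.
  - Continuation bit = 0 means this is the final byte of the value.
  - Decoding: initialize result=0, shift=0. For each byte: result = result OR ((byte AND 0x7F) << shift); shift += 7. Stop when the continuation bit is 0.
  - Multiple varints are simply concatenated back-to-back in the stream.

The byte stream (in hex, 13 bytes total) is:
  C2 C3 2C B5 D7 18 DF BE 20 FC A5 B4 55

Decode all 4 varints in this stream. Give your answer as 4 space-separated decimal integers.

Answer: 729538 404405 532319 179114748

Derivation:
  byte[0]=0xC2 cont=1 payload=0x42=66: acc |= 66<<0 -> acc=66 shift=7
  byte[1]=0xC3 cont=1 payload=0x43=67: acc |= 67<<7 -> acc=8642 shift=14
  byte[2]=0x2C cont=0 payload=0x2C=44: acc |= 44<<14 -> acc=729538 shift=21 [end]
Varint 1: bytes[0:3] = C2 C3 2C -> value 729538 (3 byte(s))
  byte[3]=0xB5 cont=1 payload=0x35=53: acc |= 53<<0 -> acc=53 shift=7
  byte[4]=0xD7 cont=1 payload=0x57=87: acc |= 87<<7 -> acc=11189 shift=14
  byte[5]=0x18 cont=0 payload=0x18=24: acc |= 24<<14 -> acc=404405 shift=21 [end]
Varint 2: bytes[3:6] = B5 D7 18 -> value 404405 (3 byte(s))
  byte[6]=0xDF cont=1 payload=0x5F=95: acc |= 95<<0 -> acc=95 shift=7
  byte[7]=0xBE cont=1 payload=0x3E=62: acc |= 62<<7 -> acc=8031 shift=14
  byte[8]=0x20 cont=0 payload=0x20=32: acc |= 32<<14 -> acc=532319 shift=21 [end]
Varint 3: bytes[6:9] = DF BE 20 -> value 532319 (3 byte(s))
  byte[9]=0xFC cont=1 payload=0x7C=124: acc |= 124<<0 -> acc=124 shift=7
  byte[10]=0xA5 cont=1 payload=0x25=37: acc |= 37<<7 -> acc=4860 shift=14
  byte[11]=0xB4 cont=1 payload=0x34=52: acc |= 52<<14 -> acc=856828 shift=21
  byte[12]=0x55 cont=0 payload=0x55=85: acc |= 85<<21 -> acc=179114748 shift=28 [end]
Varint 4: bytes[9:13] = FC A5 B4 55 -> value 179114748 (4 byte(s))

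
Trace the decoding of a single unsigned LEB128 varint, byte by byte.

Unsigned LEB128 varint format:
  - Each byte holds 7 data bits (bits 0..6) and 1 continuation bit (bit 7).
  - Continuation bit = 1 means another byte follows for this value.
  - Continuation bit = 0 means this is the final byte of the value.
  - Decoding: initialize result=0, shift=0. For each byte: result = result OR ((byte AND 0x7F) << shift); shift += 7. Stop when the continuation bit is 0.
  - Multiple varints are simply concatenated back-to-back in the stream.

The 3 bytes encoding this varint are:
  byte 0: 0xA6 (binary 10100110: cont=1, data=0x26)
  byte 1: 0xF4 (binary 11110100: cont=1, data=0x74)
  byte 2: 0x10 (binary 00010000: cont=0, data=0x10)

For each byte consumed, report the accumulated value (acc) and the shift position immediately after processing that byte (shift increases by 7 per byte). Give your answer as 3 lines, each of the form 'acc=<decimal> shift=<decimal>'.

Answer: acc=38 shift=7
acc=14886 shift=14
acc=277030 shift=21

Derivation:
byte 0=0xA6: payload=0x26=38, contrib = 38<<0 = 38; acc -> 38, shift -> 7
byte 1=0xF4: payload=0x74=116, contrib = 116<<7 = 14848; acc -> 14886, shift -> 14
byte 2=0x10: payload=0x10=16, contrib = 16<<14 = 262144; acc -> 277030, shift -> 21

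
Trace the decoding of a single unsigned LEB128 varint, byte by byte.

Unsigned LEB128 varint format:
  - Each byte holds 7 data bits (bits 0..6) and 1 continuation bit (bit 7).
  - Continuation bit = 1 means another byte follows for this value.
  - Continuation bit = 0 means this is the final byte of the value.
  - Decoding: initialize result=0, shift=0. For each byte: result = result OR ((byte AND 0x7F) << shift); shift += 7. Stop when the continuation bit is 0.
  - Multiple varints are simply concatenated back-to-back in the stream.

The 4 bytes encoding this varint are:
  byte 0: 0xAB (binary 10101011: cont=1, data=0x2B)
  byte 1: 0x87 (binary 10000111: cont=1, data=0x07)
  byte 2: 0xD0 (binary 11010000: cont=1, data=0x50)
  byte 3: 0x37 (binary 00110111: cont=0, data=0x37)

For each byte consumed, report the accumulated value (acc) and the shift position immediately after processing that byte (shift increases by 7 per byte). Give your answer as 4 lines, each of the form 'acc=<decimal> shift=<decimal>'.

Answer: acc=43 shift=7
acc=939 shift=14
acc=1311659 shift=21
acc=116655019 shift=28

Derivation:
byte 0=0xAB: payload=0x2B=43, contrib = 43<<0 = 43; acc -> 43, shift -> 7
byte 1=0x87: payload=0x07=7, contrib = 7<<7 = 896; acc -> 939, shift -> 14
byte 2=0xD0: payload=0x50=80, contrib = 80<<14 = 1310720; acc -> 1311659, shift -> 21
byte 3=0x37: payload=0x37=55, contrib = 55<<21 = 115343360; acc -> 116655019, shift -> 28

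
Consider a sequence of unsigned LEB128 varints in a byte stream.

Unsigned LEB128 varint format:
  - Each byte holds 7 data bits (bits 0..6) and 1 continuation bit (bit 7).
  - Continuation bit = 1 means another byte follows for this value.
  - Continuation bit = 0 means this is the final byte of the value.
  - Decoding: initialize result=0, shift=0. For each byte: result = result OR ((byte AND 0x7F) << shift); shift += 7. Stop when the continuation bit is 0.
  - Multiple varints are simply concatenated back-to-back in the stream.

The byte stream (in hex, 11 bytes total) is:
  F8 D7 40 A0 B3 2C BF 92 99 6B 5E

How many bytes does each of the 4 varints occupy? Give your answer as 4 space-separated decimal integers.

Answer: 3 3 4 1

Derivation:
  byte[0]=0xF8 cont=1 payload=0x78=120: acc |= 120<<0 -> acc=120 shift=7
  byte[1]=0xD7 cont=1 payload=0x57=87: acc |= 87<<7 -> acc=11256 shift=14
  byte[2]=0x40 cont=0 payload=0x40=64: acc |= 64<<14 -> acc=1059832 shift=21 [end]
Varint 1: bytes[0:3] = F8 D7 40 -> value 1059832 (3 byte(s))
  byte[3]=0xA0 cont=1 payload=0x20=32: acc |= 32<<0 -> acc=32 shift=7
  byte[4]=0xB3 cont=1 payload=0x33=51: acc |= 51<<7 -> acc=6560 shift=14
  byte[5]=0x2C cont=0 payload=0x2C=44: acc |= 44<<14 -> acc=727456 shift=21 [end]
Varint 2: bytes[3:6] = A0 B3 2C -> value 727456 (3 byte(s))
  byte[6]=0xBF cont=1 payload=0x3F=63: acc |= 63<<0 -> acc=63 shift=7
  byte[7]=0x92 cont=1 payload=0x12=18: acc |= 18<<7 -> acc=2367 shift=14
  byte[8]=0x99 cont=1 payload=0x19=25: acc |= 25<<14 -> acc=411967 shift=21
  byte[9]=0x6B cont=0 payload=0x6B=107: acc |= 107<<21 -> acc=224807231 shift=28 [end]
Varint 3: bytes[6:10] = BF 92 99 6B -> value 224807231 (4 byte(s))
  byte[10]=0x5E cont=0 payload=0x5E=94: acc |= 94<<0 -> acc=94 shift=7 [end]
Varint 4: bytes[10:11] = 5E -> value 94 (1 byte(s))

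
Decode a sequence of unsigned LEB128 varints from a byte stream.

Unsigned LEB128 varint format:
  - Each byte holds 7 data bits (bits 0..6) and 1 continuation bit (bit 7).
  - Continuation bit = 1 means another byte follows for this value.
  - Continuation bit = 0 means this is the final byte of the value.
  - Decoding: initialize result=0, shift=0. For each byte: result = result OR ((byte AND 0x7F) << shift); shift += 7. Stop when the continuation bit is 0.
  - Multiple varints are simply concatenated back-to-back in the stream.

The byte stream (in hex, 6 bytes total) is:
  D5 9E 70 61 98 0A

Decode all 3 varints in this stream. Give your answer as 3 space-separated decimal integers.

  byte[0]=0xD5 cont=1 payload=0x55=85: acc |= 85<<0 -> acc=85 shift=7
  byte[1]=0x9E cont=1 payload=0x1E=30: acc |= 30<<7 -> acc=3925 shift=14
  byte[2]=0x70 cont=0 payload=0x70=112: acc |= 112<<14 -> acc=1838933 shift=21 [end]
Varint 1: bytes[0:3] = D5 9E 70 -> value 1838933 (3 byte(s))
  byte[3]=0x61 cont=0 payload=0x61=97: acc |= 97<<0 -> acc=97 shift=7 [end]
Varint 2: bytes[3:4] = 61 -> value 97 (1 byte(s))
  byte[4]=0x98 cont=1 payload=0x18=24: acc |= 24<<0 -> acc=24 shift=7
  byte[5]=0x0A cont=0 payload=0x0A=10: acc |= 10<<7 -> acc=1304 shift=14 [end]
Varint 3: bytes[4:6] = 98 0A -> value 1304 (2 byte(s))

Answer: 1838933 97 1304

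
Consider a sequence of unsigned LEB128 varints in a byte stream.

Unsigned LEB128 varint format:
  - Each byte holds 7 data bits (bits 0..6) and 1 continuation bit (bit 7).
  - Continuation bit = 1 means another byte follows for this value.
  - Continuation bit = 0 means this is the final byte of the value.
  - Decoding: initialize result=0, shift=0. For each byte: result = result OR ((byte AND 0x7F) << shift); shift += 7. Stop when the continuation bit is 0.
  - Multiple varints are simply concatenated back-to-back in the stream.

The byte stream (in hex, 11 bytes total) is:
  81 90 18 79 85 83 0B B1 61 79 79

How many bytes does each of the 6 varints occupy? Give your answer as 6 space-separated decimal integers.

Answer: 3 1 3 2 1 1

Derivation:
  byte[0]=0x81 cont=1 payload=0x01=1: acc |= 1<<0 -> acc=1 shift=7
  byte[1]=0x90 cont=1 payload=0x10=16: acc |= 16<<7 -> acc=2049 shift=14
  byte[2]=0x18 cont=0 payload=0x18=24: acc |= 24<<14 -> acc=395265 shift=21 [end]
Varint 1: bytes[0:3] = 81 90 18 -> value 395265 (3 byte(s))
  byte[3]=0x79 cont=0 payload=0x79=121: acc |= 121<<0 -> acc=121 shift=7 [end]
Varint 2: bytes[3:4] = 79 -> value 121 (1 byte(s))
  byte[4]=0x85 cont=1 payload=0x05=5: acc |= 5<<0 -> acc=5 shift=7
  byte[5]=0x83 cont=1 payload=0x03=3: acc |= 3<<7 -> acc=389 shift=14
  byte[6]=0x0B cont=0 payload=0x0B=11: acc |= 11<<14 -> acc=180613 shift=21 [end]
Varint 3: bytes[4:7] = 85 83 0B -> value 180613 (3 byte(s))
  byte[7]=0xB1 cont=1 payload=0x31=49: acc |= 49<<0 -> acc=49 shift=7
  byte[8]=0x61 cont=0 payload=0x61=97: acc |= 97<<7 -> acc=12465 shift=14 [end]
Varint 4: bytes[7:9] = B1 61 -> value 12465 (2 byte(s))
  byte[9]=0x79 cont=0 payload=0x79=121: acc |= 121<<0 -> acc=121 shift=7 [end]
Varint 5: bytes[9:10] = 79 -> value 121 (1 byte(s))
  byte[10]=0x79 cont=0 payload=0x79=121: acc |= 121<<0 -> acc=121 shift=7 [end]
Varint 6: bytes[10:11] = 79 -> value 121 (1 byte(s))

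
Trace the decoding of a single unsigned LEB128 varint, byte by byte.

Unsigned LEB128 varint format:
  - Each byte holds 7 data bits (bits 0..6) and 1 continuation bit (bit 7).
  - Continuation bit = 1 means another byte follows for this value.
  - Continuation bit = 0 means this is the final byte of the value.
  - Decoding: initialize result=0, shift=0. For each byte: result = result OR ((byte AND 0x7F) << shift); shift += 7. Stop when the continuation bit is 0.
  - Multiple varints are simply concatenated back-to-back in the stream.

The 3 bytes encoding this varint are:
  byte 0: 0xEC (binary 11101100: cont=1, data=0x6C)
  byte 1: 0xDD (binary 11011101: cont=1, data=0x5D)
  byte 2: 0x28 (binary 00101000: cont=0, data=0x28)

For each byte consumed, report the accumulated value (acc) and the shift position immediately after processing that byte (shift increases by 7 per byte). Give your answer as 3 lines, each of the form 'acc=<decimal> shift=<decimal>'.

byte 0=0xEC: payload=0x6C=108, contrib = 108<<0 = 108; acc -> 108, shift -> 7
byte 1=0xDD: payload=0x5D=93, contrib = 93<<7 = 11904; acc -> 12012, shift -> 14
byte 2=0x28: payload=0x28=40, contrib = 40<<14 = 655360; acc -> 667372, shift -> 21

Answer: acc=108 shift=7
acc=12012 shift=14
acc=667372 shift=21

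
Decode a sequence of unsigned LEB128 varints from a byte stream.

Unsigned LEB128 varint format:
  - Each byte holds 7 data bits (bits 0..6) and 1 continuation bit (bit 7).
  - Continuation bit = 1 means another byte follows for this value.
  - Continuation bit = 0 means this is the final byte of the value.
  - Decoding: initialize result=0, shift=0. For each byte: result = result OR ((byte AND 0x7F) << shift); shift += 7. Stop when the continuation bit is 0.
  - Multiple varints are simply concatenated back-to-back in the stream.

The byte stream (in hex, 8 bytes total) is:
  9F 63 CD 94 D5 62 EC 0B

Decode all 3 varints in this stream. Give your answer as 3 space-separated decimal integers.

  byte[0]=0x9F cont=1 payload=0x1F=31: acc |= 31<<0 -> acc=31 shift=7
  byte[1]=0x63 cont=0 payload=0x63=99: acc |= 99<<7 -> acc=12703 shift=14 [end]
Varint 1: bytes[0:2] = 9F 63 -> value 12703 (2 byte(s))
  byte[2]=0xCD cont=1 payload=0x4D=77: acc |= 77<<0 -> acc=77 shift=7
  byte[3]=0x94 cont=1 payload=0x14=20: acc |= 20<<7 -> acc=2637 shift=14
  byte[4]=0xD5 cont=1 payload=0x55=85: acc |= 85<<14 -> acc=1395277 shift=21
  byte[5]=0x62 cont=0 payload=0x62=98: acc |= 98<<21 -> acc=206916173 shift=28 [end]
Varint 2: bytes[2:6] = CD 94 D5 62 -> value 206916173 (4 byte(s))
  byte[6]=0xEC cont=1 payload=0x6C=108: acc |= 108<<0 -> acc=108 shift=7
  byte[7]=0x0B cont=0 payload=0x0B=11: acc |= 11<<7 -> acc=1516 shift=14 [end]
Varint 3: bytes[6:8] = EC 0B -> value 1516 (2 byte(s))

Answer: 12703 206916173 1516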